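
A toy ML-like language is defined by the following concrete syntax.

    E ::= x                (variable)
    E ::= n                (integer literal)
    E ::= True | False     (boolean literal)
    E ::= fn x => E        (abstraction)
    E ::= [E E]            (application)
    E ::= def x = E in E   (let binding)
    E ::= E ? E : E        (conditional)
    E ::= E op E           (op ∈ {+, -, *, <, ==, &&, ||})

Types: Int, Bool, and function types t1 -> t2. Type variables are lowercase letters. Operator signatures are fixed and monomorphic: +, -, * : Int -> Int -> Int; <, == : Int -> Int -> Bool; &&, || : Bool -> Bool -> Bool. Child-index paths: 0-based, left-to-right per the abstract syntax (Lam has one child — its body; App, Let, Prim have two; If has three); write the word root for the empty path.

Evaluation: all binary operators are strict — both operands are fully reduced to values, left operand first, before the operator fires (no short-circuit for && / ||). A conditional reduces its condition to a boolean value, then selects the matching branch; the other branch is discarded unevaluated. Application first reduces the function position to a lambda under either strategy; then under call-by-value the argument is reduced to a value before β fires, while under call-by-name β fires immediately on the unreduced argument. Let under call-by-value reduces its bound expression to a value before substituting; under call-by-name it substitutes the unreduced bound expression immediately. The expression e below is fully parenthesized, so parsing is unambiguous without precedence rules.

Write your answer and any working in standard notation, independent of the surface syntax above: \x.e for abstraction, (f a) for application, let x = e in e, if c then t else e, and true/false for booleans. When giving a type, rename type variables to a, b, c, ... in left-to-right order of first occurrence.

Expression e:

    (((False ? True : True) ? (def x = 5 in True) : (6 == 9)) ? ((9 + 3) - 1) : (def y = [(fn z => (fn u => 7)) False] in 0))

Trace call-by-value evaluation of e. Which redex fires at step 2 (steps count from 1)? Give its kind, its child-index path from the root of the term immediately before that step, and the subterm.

Derivation:
step 0: (if (if (if false then true else true) then (let x = 5 in true) else (6 == 9)) then ((9 + 3) - 1) else (let y = ((\z.(\u.7)) false) in 0))
step 1: [if@0.0] (if (if true then (let x = 5 in true) else (6 == 9)) then ((9 + 3) - 1) else (let y = ((\z.(\u.7)) false) in 0))
step 2: [if@0] (if (let x = 5 in true) then ((9 + 3) - 1) else (let y = ((\z.(\u.7)) false) in 0))

Answer: if at 0 : (if true then (let x = 5 in true) else (6 == 9))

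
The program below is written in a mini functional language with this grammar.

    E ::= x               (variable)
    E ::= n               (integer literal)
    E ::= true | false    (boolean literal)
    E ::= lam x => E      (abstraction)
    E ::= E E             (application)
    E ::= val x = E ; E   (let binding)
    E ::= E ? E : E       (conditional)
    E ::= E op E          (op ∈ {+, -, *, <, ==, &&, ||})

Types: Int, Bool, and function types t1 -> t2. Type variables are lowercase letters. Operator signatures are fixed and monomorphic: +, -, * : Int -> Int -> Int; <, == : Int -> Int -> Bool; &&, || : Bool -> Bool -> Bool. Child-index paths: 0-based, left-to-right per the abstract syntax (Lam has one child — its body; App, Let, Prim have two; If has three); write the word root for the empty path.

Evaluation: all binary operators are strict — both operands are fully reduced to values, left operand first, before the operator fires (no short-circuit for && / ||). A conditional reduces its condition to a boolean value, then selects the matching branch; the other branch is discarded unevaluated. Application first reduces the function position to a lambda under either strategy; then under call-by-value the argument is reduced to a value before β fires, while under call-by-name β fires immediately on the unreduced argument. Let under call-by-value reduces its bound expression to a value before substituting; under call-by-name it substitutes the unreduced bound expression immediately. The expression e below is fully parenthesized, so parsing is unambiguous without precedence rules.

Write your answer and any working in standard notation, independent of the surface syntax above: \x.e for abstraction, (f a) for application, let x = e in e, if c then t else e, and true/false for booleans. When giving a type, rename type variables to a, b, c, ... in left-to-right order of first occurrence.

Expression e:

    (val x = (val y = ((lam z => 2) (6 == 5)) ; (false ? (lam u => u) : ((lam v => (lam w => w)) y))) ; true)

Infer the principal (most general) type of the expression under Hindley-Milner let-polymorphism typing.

Working:
\z._ : a -> Int
  unify Int ~ Int
  unify Int ~ Int
  unify a -> Int ~ Bool -> b
  unify a ~ Bool
  unify Int ~ b
_ _ : Int
let y : Int
  unify Bool ~ Bool
u : c
\u._ : c -> c
w : e
\w._ : e -> e
\v._ : d -> e -> e
y : Int
  unify d -> e -> e ~ Int -> f
  unify d ~ Int
  unify e -> e ~ f
_ _ : e -> e
  unify c -> c ~ e -> e
  unify c ~ e
  unify e ~ e
let x : forall. e -> e

Answer: Bool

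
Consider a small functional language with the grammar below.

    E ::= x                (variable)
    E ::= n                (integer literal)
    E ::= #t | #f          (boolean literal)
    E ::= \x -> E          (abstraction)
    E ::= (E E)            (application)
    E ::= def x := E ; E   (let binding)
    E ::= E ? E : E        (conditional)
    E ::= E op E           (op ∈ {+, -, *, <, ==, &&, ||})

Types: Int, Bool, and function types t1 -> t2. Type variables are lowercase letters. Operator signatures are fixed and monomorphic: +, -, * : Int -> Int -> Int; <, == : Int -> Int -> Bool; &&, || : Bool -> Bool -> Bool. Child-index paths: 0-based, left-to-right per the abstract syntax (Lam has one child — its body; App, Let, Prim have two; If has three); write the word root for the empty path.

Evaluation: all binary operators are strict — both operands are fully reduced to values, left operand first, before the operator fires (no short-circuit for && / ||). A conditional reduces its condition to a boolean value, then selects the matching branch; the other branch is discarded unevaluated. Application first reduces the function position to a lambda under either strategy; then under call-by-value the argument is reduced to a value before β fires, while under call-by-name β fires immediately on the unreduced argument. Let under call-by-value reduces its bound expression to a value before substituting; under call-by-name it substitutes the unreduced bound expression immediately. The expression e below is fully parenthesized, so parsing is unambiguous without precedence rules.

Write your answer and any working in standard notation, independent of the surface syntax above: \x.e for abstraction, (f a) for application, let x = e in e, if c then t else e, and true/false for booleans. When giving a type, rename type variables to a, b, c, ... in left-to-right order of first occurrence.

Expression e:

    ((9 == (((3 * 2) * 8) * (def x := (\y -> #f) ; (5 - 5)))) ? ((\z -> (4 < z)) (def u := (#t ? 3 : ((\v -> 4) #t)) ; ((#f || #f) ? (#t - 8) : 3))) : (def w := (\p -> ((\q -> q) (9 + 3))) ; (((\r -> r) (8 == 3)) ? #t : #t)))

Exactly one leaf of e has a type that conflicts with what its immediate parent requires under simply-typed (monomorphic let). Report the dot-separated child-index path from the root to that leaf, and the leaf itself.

Working:
  unify Int ~ Int
  unify Int ~ Int
  unify Int ~ Int
  unify Int ~ Int
  unify Int ~ Int
  unify Int ~ Int
\y._ : a -> Bool
let x : a -> Bool
  unify Int ~ Int
  unify Int ~ Int
  unify Int ~ Int
  unify Int ~ Int
  unify Bool ~ Bool
  unify Int ~ Int
z : b
  unify b ~ Int
\z._ : Int -> Bool
  unify Bool ~ Bool
\v._ : c -> Int
  unify c -> Int ~ Bool -> d
  unify c ~ Bool
  unify Int ~ d
_ _ : Int
  unify Int ~ Int
let u : Int
  unify Bool ~ Bool
  unify Bool ~ Bool
  unify Bool ~ Bool
  unify Bool ~ Int
  FAIL: mismatch Bool ~ Int

Answer: 1.1.1.1.0 : true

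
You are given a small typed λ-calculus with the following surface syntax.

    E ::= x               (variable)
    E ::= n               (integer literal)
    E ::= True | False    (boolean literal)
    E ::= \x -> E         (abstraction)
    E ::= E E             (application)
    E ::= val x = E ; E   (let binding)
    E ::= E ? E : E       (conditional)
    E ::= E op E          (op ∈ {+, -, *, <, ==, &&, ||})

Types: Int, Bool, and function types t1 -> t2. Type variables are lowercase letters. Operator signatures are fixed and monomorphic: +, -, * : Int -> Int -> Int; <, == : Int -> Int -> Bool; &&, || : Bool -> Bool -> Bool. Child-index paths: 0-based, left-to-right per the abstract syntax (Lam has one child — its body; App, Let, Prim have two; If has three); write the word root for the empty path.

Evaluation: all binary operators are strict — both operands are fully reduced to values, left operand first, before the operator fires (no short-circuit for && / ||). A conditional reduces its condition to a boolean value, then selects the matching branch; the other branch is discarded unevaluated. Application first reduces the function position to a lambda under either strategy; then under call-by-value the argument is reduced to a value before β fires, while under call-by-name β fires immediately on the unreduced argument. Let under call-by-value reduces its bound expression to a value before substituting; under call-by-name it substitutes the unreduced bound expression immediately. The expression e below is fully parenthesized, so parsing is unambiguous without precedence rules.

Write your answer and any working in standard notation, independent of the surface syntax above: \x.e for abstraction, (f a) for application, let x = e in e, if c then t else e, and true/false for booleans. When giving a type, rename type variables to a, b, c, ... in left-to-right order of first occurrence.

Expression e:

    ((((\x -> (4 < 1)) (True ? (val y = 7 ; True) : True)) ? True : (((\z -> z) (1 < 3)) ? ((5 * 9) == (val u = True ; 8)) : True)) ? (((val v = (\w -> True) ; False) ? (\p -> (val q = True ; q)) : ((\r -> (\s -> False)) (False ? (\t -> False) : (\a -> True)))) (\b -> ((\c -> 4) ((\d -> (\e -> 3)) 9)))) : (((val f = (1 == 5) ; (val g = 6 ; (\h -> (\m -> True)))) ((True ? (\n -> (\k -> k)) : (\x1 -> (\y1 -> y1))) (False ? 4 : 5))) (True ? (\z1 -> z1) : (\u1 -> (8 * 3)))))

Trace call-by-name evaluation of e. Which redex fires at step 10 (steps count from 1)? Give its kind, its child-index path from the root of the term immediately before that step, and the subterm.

Derivation:
step 0: (if (if ((\x.(4 < 1)) (if true then (let y = 7 in true) else true)) then true else (if ((\z.z) (1 < 3)) then ((5 * 9) == (let u = true in 8)) else true)) then ((if (let v = (\w.true) in false) then (\p.(let q = true in q)) else ((\r.(\s.false)) (if false then (\t.false) else (\a.true)))) (\b.((\c.4) ((\d.(\e.3)) 9)))) else (((let f = (1 == 5) in (let g = 6 in (\h.(\m.true)))) ((if true then (\n.(\k.k)) else (\x1.(\y1.y1))) (if false then 4 else 5))) (if true then (\z1.z1) else (\u1.(8 * 3)))))
step 1: [beta@0.0] (if (if (4 < 1) then true else (if ((\z.z) (1 < 3)) then ((5 * 9) == (let u = true in 8)) else true)) then ((if (let v = (\w.true) in false) then (\p.(let q = true in q)) else ((\r.(\s.false)) (if false then (\t.false) else (\a.true)))) (\b.((\c.4) ((\d.(\e.3)) 9)))) else (((let f = (1 == 5) in (let g = 6 in (\h.(\m.true)))) ((if true then (\n.(\k.k)) else (\x1.(\y1.y1))) (if false then 4 else 5))) (if true then (\z1.z1) else (\u1.(8 * 3)))))
step 2: [delta@0.0] (if (if false then true else (if ((\z.z) (1 < 3)) then ((5 * 9) == (let u = true in 8)) else true)) then ((if (let v = (\w.true) in false) then (\p.(let q = true in q)) else ((\r.(\s.false)) (if false then (\t.false) else (\a.true)))) (\b.((\c.4) ((\d.(\e.3)) 9)))) else (((let f = (1 == 5) in (let g = 6 in (\h.(\m.true)))) ((if true then (\n.(\k.k)) else (\x1.(\y1.y1))) (if false then 4 else 5))) (if true then (\z1.z1) else (\u1.(8 * 3)))))
step 3: [if@0] (if (if ((\z.z) (1 < 3)) then ((5 * 9) == (let u = true in 8)) else true) then ((if (let v = (\w.true) in false) then (\p.(let q = true in q)) else ((\r.(\s.false)) (if false then (\t.false) else (\a.true)))) (\b.((\c.4) ((\d.(\e.3)) 9)))) else (((let f = (1 == 5) in (let g = 6 in (\h.(\m.true)))) ((if true then (\n.(\k.k)) else (\x1.(\y1.y1))) (if false then 4 else 5))) (if true then (\z1.z1) else (\u1.(8 * 3)))))
step 4: [beta@0.0] (if (if (1 < 3) then ((5 * 9) == (let u = true in 8)) else true) then ((if (let v = (\w.true) in false) then (\p.(let q = true in q)) else ((\r.(\s.false)) (if false then (\t.false) else (\a.true)))) (\b.((\c.4) ((\d.(\e.3)) 9)))) else (((let f = (1 == 5) in (let g = 6 in (\h.(\m.true)))) ((if true then (\n.(\k.k)) else (\x1.(\y1.y1))) (if false then 4 else 5))) (if true then (\z1.z1) else (\u1.(8 * 3)))))
step 5: [delta@0.0] (if (if true then ((5 * 9) == (let u = true in 8)) else true) then ((if (let v = (\w.true) in false) then (\p.(let q = true in q)) else ((\r.(\s.false)) (if false then (\t.false) else (\a.true)))) (\b.((\c.4) ((\d.(\e.3)) 9)))) else (((let f = (1 == 5) in (let g = 6 in (\h.(\m.true)))) ((if true then (\n.(\k.k)) else (\x1.(\y1.y1))) (if false then 4 else 5))) (if true then (\z1.z1) else (\u1.(8 * 3)))))
step 6: [if@0] (if ((5 * 9) == (let u = true in 8)) then ((if (let v = (\w.true) in false) then (\p.(let q = true in q)) else ((\r.(\s.false)) (if false then (\t.false) else (\a.true)))) (\b.((\c.4) ((\d.(\e.3)) 9)))) else (((let f = (1 == 5) in (let g = 6 in (\h.(\m.true)))) ((if true then (\n.(\k.k)) else (\x1.(\y1.y1))) (if false then 4 else 5))) (if true then (\z1.z1) else (\u1.(8 * 3)))))
step 7: [delta@0.0] (if (45 == (let u = true in 8)) then ((if (let v = (\w.true) in false) then (\p.(let q = true in q)) else ((\r.(\s.false)) (if false then (\t.false) else (\a.true)))) (\b.((\c.4) ((\d.(\e.3)) 9)))) else (((let f = (1 == 5) in (let g = 6 in (\h.(\m.true)))) ((if true then (\n.(\k.k)) else (\x1.(\y1.y1))) (if false then 4 else 5))) (if true then (\z1.z1) else (\u1.(8 * 3)))))
step 8: [let@0.1] (if (45 == 8) then ((if (let v = (\w.true) in false) then (\p.(let q = true in q)) else ((\r.(\s.false)) (if false then (\t.false) else (\a.true)))) (\b.((\c.4) ((\d.(\e.3)) 9)))) else (((let f = (1 == 5) in (let g = 6 in (\h.(\m.true)))) ((if true then (\n.(\k.k)) else (\x1.(\y1.y1))) (if false then 4 else 5))) (if true then (\z1.z1) else (\u1.(8 * 3)))))
step 9: [delta@0] (if false then ((if (let v = (\w.true) in false) then (\p.(let q = true in q)) else ((\r.(\s.false)) (if false then (\t.false) else (\a.true)))) (\b.((\c.4) ((\d.(\e.3)) 9)))) else (((let f = (1 == 5) in (let g = 6 in (\h.(\m.true)))) ((if true then (\n.(\k.k)) else (\x1.(\y1.y1))) (if false then 4 else 5))) (if true then (\z1.z1) else (\u1.(8 * 3)))))
step 10: [if@root] (((let f = (1 == 5) in (let g = 6 in (\h.(\m.true)))) ((if true then (\n.(\k.k)) else (\x1.(\y1.y1))) (if false then 4 else 5))) (if true then (\z1.z1) else (\u1.(8 * 3))))

Answer: if at root : (if false then ((if (let v = (\w.true) in false) then (\p.(let q = true in q)) else ((\r.(\s.false)) (if false then (\t.false) else (\a.true)))) (\b.((\c.4) ((\d.(\e.3)) 9)))) else (((let f = (1 == 5) in (let g = 6 in (\h.(\m.true)))) ((if true then (\n.(\k.k)) else (\x1.(\y1.y1))) (if false then 4 else 5))) (if true then (\z1.z1) else (\u1.(8 * 3)))))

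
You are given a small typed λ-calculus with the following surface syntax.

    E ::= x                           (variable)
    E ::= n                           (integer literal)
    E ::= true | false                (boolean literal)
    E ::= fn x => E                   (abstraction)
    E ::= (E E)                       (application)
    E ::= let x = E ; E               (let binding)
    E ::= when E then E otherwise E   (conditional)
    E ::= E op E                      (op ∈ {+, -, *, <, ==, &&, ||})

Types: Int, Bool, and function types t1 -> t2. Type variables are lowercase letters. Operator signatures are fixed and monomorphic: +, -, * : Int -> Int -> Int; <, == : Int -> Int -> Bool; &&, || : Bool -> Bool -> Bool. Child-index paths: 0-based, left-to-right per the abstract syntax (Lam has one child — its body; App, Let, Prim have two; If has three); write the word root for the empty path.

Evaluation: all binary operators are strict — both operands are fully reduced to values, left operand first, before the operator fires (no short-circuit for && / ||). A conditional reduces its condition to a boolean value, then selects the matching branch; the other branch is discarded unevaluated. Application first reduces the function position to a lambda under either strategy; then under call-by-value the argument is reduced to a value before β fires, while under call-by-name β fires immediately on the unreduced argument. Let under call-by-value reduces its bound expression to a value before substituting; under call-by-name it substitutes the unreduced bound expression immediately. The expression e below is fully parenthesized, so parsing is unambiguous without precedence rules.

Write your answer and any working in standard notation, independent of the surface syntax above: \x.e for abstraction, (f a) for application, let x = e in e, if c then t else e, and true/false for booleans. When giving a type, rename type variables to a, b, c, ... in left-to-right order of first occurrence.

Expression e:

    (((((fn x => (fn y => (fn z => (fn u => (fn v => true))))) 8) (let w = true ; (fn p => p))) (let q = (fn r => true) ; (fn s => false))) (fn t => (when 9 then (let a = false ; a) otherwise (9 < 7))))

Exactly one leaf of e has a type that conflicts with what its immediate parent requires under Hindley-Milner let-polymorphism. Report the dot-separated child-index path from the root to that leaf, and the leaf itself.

Working:
\v._ : e -> Bool
\u._ : d -> e -> Bool
\z._ : c -> d -> e -> Bool
\y._ : b -> c -> d -> e -> Bool
\x._ : a -> b -> c -> d -> e -> Bool
  unify a -> b -> c -> d -> e -> Bool ~ Int -> f
  unify a ~ Int
  unify b -> c -> d -> e -> Bool ~ f
_ _ : b -> c -> d -> e -> Bool
let w : Bool
p : g
\p._ : g -> g
  unify b -> c -> d -> e -> Bool ~ (g -> g) -> h
  unify b ~ g -> g
  unify c -> d -> e -> Bool ~ h
_ _ : c -> d -> e -> Bool
\r._ : i -> Bool
let q : forall. i -> Bool
\s._ : j -> Bool
  unify c -> d -> e -> Bool ~ (j -> Bool) -> k
  unify c ~ j -> Bool
  unify d -> e -> Bool ~ k
_ _ : d -> e -> Bool
  unify Int ~ Bool
  FAIL: mismatch Int ~ Bool

Answer: 1.0.0 : 9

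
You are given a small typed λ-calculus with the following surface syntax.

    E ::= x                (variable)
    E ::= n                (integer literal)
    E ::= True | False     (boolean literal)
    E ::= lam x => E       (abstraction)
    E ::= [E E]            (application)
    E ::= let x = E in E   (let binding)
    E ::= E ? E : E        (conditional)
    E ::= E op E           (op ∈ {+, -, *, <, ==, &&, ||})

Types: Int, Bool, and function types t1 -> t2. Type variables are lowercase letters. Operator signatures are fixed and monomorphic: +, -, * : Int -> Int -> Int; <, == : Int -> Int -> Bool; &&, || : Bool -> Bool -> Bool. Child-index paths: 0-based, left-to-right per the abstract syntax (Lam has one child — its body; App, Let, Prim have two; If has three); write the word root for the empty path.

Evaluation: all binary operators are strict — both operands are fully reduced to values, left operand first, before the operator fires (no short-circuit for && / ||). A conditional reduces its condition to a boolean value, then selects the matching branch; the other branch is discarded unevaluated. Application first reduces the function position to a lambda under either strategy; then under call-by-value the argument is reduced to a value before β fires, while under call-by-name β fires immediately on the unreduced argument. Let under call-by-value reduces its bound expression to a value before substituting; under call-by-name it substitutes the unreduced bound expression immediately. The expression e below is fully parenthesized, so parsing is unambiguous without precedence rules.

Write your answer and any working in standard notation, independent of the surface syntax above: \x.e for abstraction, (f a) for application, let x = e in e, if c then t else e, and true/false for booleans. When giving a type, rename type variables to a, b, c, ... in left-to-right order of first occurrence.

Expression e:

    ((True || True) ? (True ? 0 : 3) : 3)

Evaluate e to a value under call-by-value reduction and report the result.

Answer: 0

Working:
step 0: (if (true || true) then (if true then 0 else 3) else 3)
step 1: [delta@0] (if true then (if true then 0 else 3) else 3)
step 2: [if@root] (if true then 0 else 3)
step 3: [if@root] 0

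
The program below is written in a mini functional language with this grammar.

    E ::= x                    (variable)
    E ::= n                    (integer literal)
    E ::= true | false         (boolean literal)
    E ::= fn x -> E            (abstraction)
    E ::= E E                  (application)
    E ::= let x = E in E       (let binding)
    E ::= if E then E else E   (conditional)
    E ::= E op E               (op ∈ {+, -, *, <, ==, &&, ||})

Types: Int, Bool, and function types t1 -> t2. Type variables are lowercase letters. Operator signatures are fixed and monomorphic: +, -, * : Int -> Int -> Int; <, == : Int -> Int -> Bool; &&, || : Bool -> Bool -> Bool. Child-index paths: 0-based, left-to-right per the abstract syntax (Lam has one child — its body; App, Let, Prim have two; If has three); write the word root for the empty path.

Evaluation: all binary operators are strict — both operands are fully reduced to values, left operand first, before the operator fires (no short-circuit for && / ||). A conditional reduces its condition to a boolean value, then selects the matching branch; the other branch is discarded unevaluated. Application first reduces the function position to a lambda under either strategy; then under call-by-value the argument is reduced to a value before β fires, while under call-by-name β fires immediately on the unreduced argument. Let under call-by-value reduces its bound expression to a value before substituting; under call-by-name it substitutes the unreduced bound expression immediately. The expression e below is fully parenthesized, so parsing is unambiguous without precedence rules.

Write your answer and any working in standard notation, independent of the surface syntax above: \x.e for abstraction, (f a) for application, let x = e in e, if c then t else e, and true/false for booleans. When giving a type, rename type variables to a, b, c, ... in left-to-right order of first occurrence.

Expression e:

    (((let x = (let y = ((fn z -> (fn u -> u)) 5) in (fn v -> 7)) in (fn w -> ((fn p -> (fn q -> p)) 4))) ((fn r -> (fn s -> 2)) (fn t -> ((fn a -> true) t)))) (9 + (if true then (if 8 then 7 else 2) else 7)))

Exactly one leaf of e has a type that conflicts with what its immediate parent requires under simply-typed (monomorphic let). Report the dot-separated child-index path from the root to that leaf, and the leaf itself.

Trace:
u : b
\u._ : b -> b
\z._ : a -> b -> b
  unify a -> b -> b ~ Int -> c
  unify a ~ Int
  unify b -> b ~ c
_ _ : b -> b
let y : b -> b
\v._ : d -> Int
let x : d -> Int
p : f
\q._ : g -> f
\p._ : f -> g -> f
  unify f -> g -> f ~ Int -> h
  unify f ~ Int
  unify g -> Int ~ h
_ _ : g -> Int
\w._ : e -> g -> Int
\s._ : j -> Int
\r._ : i -> j -> Int
\a._ : l -> Bool
t : k
  unify l -> Bool ~ k -> m
  unify l ~ k
  unify Bool ~ m
_ _ : Bool
\t._ : k -> Bool
  unify i -> j -> Int ~ (k -> Bool) -> n
  unify i ~ k -> Bool
  unify j -> Int ~ n
_ _ : j -> Int
  unify e -> g -> Int ~ (j -> Int) -> o
  unify e ~ j -> Int
  unify g -> Int ~ o
_ _ : g -> Int
  unify Int ~ Int
  unify Bool ~ Bool
  unify Int ~ Bool
  FAIL: mismatch Int ~ Bool

Answer: 1.1.1.0 : 8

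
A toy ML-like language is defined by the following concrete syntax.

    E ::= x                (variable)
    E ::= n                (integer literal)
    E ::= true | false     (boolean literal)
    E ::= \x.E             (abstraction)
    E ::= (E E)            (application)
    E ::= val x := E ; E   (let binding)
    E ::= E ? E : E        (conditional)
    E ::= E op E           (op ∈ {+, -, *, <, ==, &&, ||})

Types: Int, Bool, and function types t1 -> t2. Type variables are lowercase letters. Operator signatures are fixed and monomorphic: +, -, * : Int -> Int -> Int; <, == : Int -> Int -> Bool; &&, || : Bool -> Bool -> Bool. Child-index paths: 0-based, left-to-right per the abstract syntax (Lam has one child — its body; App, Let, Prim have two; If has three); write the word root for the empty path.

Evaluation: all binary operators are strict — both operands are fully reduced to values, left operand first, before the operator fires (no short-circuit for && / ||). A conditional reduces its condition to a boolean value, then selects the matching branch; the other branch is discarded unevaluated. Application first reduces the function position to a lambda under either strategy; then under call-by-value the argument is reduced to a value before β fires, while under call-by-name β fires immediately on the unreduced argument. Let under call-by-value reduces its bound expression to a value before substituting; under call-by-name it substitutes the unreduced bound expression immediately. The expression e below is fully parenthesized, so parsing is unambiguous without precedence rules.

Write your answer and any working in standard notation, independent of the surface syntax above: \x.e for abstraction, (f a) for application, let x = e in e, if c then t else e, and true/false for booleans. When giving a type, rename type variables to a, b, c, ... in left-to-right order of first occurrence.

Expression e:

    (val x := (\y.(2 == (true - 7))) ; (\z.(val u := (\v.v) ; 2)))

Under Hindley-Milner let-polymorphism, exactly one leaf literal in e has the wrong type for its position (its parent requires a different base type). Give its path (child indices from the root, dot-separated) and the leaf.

Answer: 0.0.1.0 : true

Working:
  unify Int ~ Int
  unify Bool ~ Int
  FAIL: mismatch Bool ~ Int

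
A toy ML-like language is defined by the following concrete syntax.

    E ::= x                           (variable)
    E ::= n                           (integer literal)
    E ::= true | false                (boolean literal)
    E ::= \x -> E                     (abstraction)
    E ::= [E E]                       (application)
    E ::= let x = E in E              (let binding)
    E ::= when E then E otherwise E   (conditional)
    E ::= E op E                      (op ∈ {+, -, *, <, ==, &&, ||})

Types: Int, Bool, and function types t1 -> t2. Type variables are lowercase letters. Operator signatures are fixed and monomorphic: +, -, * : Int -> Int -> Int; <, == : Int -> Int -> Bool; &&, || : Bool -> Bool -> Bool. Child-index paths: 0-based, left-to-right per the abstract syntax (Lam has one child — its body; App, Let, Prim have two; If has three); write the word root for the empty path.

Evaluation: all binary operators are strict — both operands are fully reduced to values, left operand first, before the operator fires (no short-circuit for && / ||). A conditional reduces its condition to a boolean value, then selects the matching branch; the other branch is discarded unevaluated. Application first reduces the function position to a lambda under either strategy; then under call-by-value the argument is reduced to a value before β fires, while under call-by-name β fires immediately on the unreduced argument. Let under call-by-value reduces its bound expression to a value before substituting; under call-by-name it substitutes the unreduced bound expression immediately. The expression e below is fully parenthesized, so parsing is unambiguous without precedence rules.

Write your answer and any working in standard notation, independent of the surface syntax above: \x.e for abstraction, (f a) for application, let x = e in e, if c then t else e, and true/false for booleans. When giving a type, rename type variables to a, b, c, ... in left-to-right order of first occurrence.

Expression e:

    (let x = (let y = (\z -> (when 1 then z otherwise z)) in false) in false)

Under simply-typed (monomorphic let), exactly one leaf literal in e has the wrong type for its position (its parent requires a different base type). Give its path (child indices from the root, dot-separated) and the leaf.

Working:
  unify Int ~ Bool
  FAIL: mismatch Int ~ Bool

Answer: 0.0.0.0 : 1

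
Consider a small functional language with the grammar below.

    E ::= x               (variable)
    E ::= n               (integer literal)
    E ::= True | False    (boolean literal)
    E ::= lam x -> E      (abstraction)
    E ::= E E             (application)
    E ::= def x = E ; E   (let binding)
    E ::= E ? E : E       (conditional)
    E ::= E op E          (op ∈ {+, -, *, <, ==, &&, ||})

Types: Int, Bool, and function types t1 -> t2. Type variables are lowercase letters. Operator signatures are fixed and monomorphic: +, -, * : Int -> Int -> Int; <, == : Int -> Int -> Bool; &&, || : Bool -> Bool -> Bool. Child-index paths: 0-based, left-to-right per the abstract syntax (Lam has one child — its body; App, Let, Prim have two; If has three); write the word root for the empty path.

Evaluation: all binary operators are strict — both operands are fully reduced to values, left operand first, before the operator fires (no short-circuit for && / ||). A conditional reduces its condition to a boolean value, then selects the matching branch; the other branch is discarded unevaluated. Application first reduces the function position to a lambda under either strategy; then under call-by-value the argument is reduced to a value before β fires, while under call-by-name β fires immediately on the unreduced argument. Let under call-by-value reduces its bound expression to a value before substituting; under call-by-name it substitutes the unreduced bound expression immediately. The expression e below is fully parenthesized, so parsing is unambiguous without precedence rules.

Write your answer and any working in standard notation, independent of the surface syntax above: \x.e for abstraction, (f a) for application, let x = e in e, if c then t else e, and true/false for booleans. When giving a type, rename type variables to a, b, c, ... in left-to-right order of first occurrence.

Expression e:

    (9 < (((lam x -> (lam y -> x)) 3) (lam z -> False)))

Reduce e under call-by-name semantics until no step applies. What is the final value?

Answer: false

Working:
step 0: (9 < (((\x.(\y.x)) 3) (\z.false)))
step 1: [beta@1.0] (9 < ((\y.3) (\z.false)))
step 2: [beta@1] (9 < 3)
step 3: [delta@root] false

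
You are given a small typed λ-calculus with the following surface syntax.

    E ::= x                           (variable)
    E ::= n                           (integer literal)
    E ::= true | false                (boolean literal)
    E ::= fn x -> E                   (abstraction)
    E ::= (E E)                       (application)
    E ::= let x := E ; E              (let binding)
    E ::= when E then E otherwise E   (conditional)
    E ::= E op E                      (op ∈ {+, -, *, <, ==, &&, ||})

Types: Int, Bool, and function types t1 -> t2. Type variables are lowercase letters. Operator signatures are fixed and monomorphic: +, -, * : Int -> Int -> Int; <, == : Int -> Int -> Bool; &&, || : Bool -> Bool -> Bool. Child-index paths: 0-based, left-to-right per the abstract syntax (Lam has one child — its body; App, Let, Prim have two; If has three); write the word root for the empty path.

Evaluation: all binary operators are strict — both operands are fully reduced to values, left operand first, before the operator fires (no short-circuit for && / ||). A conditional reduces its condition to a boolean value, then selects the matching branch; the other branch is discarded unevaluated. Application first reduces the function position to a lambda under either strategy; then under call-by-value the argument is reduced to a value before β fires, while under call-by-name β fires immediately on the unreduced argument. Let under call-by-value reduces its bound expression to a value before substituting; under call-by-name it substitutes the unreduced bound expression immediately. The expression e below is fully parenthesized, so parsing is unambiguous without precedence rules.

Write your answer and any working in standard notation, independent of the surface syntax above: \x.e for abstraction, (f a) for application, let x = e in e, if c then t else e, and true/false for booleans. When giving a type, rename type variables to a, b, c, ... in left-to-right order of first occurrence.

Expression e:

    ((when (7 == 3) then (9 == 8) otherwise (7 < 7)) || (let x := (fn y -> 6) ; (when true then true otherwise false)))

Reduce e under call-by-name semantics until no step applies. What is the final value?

Trace:
step 0: ((if (7 == 3) then (9 == 8) else (7 < 7)) || (let x = (\y.6) in (if true then true else false)))
step 1: [delta@0.0] ((if false then (9 == 8) else (7 < 7)) || (let x = (\y.6) in (if true then true else false)))
step 2: [if@0] ((7 < 7) || (let x = (\y.6) in (if true then true else false)))
step 3: [delta@0] (false || (let x = (\y.6) in (if true then true else false)))
step 4: [let@1] (false || (if true then true else false))
step 5: [if@1] (false || true)
step 6: [delta@root] true

Answer: true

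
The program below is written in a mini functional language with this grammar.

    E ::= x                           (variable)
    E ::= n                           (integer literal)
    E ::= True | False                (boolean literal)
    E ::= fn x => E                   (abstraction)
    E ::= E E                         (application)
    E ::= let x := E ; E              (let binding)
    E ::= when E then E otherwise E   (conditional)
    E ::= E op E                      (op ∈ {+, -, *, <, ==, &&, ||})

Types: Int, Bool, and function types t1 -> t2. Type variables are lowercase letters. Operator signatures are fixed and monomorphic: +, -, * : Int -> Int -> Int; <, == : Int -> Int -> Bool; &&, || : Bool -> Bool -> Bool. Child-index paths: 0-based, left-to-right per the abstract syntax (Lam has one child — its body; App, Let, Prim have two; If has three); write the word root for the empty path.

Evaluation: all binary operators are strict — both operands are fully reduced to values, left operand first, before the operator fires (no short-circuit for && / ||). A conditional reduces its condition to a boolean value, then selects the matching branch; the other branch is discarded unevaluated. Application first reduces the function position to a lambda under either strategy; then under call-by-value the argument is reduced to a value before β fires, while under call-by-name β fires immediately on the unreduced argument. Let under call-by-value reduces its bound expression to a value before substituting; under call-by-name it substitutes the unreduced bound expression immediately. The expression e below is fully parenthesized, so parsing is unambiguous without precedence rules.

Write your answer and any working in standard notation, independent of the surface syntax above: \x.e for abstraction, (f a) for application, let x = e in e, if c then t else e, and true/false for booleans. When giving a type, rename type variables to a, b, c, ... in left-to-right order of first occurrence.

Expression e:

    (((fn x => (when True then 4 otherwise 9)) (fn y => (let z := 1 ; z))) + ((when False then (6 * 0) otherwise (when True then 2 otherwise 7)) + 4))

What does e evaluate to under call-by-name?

Answer: 10

Working:
step 0: (((\x.(if true then 4 else 9)) (\y.(let z = 1 in z))) + ((if false then (6 * 0) else (if true then 2 else 7)) + 4))
step 1: [beta@0] ((if true then 4 else 9) + ((if false then (6 * 0) else (if true then 2 else 7)) + 4))
step 2: [if@0] (4 + ((if false then (6 * 0) else (if true then 2 else 7)) + 4))
step 3: [if@1.0] (4 + ((if true then 2 else 7) + 4))
step 4: [if@1.0] (4 + (2 + 4))
step 5: [delta@1] (4 + 6)
step 6: [delta@root] 10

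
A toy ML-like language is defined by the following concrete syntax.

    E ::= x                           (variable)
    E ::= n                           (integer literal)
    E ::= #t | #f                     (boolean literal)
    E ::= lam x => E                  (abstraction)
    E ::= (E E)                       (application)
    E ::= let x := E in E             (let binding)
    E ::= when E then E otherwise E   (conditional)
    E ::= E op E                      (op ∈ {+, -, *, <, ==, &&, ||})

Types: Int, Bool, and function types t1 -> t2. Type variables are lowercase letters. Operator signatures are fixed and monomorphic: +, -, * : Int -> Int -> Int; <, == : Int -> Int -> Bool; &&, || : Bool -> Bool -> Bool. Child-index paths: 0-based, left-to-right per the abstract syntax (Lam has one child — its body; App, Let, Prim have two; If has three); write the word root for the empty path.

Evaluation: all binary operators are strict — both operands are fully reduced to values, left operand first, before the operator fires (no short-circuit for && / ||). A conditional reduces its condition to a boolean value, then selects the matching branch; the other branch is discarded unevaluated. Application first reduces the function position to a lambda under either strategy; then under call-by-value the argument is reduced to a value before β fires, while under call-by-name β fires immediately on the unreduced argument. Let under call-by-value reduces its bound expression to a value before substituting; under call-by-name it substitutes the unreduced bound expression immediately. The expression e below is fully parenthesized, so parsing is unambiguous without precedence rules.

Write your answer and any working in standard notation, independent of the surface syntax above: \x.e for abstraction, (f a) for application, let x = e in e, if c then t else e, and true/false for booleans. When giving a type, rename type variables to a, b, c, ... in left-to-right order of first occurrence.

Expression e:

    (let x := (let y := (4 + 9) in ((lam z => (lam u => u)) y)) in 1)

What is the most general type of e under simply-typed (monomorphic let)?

Trace:
  unify Int ~ Int
  unify Int ~ Int
let y : Int
u : b
\u._ : b -> b
\z._ : a -> b -> b
y : Int
  unify a -> b -> b ~ Int -> c
  unify a ~ Int
  unify b -> b ~ c
_ _ : b -> b
let x : b -> b

Answer: Int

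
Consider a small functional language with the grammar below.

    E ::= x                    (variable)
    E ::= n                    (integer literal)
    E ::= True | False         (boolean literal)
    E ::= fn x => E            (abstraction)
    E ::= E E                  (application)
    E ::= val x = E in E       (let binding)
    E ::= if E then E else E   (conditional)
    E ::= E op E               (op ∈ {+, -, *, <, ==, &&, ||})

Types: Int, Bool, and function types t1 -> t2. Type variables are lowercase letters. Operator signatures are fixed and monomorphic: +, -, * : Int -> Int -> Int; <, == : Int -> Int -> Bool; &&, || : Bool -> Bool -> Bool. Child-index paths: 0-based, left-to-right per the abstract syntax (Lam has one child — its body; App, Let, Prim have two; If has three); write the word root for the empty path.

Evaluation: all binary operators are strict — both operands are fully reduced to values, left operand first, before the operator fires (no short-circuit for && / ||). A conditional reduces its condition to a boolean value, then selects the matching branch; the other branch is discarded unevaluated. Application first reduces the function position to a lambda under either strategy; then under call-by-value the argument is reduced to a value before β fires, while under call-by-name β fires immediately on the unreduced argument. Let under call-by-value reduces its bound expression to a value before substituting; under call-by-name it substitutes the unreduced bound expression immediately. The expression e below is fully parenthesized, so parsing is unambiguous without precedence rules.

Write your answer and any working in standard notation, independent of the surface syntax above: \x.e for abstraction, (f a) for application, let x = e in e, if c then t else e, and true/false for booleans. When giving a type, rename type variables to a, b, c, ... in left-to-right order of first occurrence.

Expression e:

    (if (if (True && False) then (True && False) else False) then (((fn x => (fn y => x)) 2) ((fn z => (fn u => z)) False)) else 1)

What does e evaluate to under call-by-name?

Answer: 1

Working:
step 0: (if (if (true && false) then (true && false) else false) then (((\x.(\y.x)) 2) ((\z.(\u.z)) false)) else 1)
step 1: [delta@0.0] (if (if false then (true && false) else false) then (((\x.(\y.x)) 2) ((\z.(\u.z)) false)) else 1)
step 2: [if@0] (if false then (((\x.(\y.x)) 2) ((\z.(\u.z)) false)) else 1)
step 3: [if@root] 1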